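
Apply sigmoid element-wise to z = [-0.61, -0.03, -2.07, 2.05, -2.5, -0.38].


σ(-0.61) = 1/(1+e^0.61) = 0.3521
σ(-0.03) = 1/(1+e^0.03) = 0.4925
σ(-2.07) = 1/(1+e^2.07) = 0.112
σ(2.05) = 1/(1+e^-2.05) = 0.8859
σ(-2.5) = 1/(1+e^2.5) = 0.0759
σ(-0.38) = 1/(1+e^0.38) = 0.4061
result = [0.3521, 0.4925, 0.112, 0.8859, 0.0759, 0.4061]

[0.3521, 0.4925, 0.112, 0.8859, 0.0759, 0.4061]


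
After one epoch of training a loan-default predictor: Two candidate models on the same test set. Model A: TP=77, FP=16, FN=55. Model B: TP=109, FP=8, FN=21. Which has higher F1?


Model A: P=77/93=0.828, R=77/132=0.5833, F1=2PR/(P+R)=2TP/(2TP+FP+FN)=154/225=0.6844
Model B: P=109/117=0.9316, R=109/130=0.8385, F1=2PR/(P+R)=2TP/(2TP+FP+FN)=218/247=0.8826
0.6844 < 0.8826 → Model B

Model B


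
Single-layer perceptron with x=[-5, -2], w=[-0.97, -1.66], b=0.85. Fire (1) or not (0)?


z = (-5)·(-0.97) + (-2)·(-1.66) + 0.85
  = 9.02
step(z) = 1 (z≥0)

1


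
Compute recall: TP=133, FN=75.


Recall = TP/(TP+FN)
= 133/(133+75)
= 133/208 = 63.94%

63.94%


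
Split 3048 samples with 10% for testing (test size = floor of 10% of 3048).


Test = ⌊3048·10/100⌋ = 304
Train = 3048 - 304 = 2744

Train: 2744, Test: 304


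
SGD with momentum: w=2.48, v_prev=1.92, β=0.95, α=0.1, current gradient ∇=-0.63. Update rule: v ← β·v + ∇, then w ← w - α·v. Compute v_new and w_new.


v_new = 0.95·1.92 - 0.63 = 1.824 - 0.63 = 1.194
w_new = 2.48 - 0.1·1.194 = 2.48 - 0.1194 = 2.3606

v_new=1.194, w_new=2.3606


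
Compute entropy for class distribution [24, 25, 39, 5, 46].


Probabilities: [24/139, 25/139, 39/139, 5/139, 46/139] ≈ [0.1727, 0.1799, 0.2806, 0.036, 0.3309]
H = -((24/139)·log₂(24/139) + (25/139)·log₂(25/139) + (39/139)·log₂(39/139) + (5/139)·log₂(5/139) + (46/139)·log₂(46/139))
  = 2.0976 bits

2.0976 bits


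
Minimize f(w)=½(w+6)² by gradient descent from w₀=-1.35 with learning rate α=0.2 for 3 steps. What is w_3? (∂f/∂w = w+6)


step 1: grad = -1.35+6 = 4.65; w = -1.35 - 0.2·(4.65) = -2.28
step 2: grad = -2.28+6 = 3.72; w = -2.28 - 0.2·(3.72) = -3.024
step 3: grad = -3.024+6 = 2.976; w = -3.024 - 0.2·(2.976) = -3.6192

-3.6192


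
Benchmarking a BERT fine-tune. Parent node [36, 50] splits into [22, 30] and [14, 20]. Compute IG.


Parent = [36, 50], H_parent = 0.9808
H_left = 0.9829 (n=52), H_right = 0.9774 (n=34)
H_children = (52/86)·0.9829 + (34/86)·0.9774 = 0.9807
IG = 0.9808 - 0.9807 = 0.0001

0.0001


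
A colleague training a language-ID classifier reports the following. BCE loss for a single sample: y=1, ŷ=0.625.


BCE = -[y·ln(p) + (1-y)·ln(1-p)]
= -1·ln(0.625) - 0
= -ln(0.625) = 0.47

0.47


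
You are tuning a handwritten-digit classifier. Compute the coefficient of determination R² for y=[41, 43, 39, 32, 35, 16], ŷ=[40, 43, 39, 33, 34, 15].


ȳ = 34.3333
SS_res = Σ(y-ŷ)² = 4
SS_tot = Σ(y-ȳ)² = 483.33
R² = 1 - SS_res/SS_tot = 1 - 0.0083 = 0.9917

0.9917


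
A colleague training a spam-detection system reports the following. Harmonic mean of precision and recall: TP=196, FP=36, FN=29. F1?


Precision = 196/232 = 0.8448
Recall = 196/225 = 0.8711
F1 = 2·P·R/(P+R) = 2·TP/(2·TP+FP+FN) = 392/(392+36+29) = 392/457 = 0.8578

0.8578


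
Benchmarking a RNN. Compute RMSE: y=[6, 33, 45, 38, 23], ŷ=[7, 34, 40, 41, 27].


MSE = 52/5 = 10.4
RMSE = √(52/5) = 3.2249

3.2249


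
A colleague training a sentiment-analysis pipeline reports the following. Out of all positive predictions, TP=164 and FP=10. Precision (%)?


Precision = TP/(TP+FP)
= 164/(164+10)
= 164/174 = 94.25%

94.25%


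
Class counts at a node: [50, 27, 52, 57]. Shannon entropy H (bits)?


Probabilities: [50/186, 27/186, 52/186, 57/186] ≈ [0.2688, 0.1452, 0.2796, 0.3065]
H = -((50/186)·log₂(50/186) + (27/186)·log₂(27/186) + (52/186)·log₂(52/186) + (57/186)·log₂(57/186))
  = 1.9506 bits

1.9506 bits


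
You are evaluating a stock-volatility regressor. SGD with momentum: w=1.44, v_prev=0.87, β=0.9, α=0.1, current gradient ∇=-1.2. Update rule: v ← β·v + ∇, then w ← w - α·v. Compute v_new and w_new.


v_new = 0.9·0.87 - 1.2 = 0.783 - 1.2 = -0.417
w_new = 1.44 - 0.1·-0.417 = 1.44 + 0.0417 = 1.4817

v_new=-0.417, w_new=1.4817


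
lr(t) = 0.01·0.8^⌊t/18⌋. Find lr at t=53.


n_drops = ⌊53/18⌋ = 2
lr = 0.01·0.8^2 = 0.01·0.64 = 0.0064

0.0064


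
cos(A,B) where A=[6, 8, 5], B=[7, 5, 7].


A·B = 6·7 + 8·5 + 5·7 = 117
‖A‖ = √125 = 11.1803, ‖B‖ = √123 = 11.0905
cos = 117/(√125·√123) = 117/√15375 = 0.9436

0.9436


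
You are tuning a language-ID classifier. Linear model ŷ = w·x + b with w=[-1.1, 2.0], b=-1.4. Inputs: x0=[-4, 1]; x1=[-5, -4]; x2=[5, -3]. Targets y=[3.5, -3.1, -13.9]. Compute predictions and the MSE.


ŷ0 = (-1.1)·(-4) + (2.0)·(1) - 1.4 = 5.0
ŷ1 = (-1.1)·(-5) + (2.0)·(-4) - 1.4 = -3.9
ŷ2 = (-1.1)·(5) + (2.0)·(-3) - 1.4 = -12.9
errors² = [2.25, 0.64, 1.0]
MSE = 3.8900/3 = 1.2967

1.2967


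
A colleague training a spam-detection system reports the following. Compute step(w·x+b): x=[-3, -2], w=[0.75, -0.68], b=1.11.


z = (-3)·(0.75) + (-2)·(-0.68) + 1.11
  = 0.22
step(z) = 1 (z≥0)

1


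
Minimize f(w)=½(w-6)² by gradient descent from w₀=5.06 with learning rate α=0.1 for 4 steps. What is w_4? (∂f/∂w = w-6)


step 1: grad = 5.06-6 = -0.94; w = 5.06 - 0.1·(-0.94) = 5.154
step 2: grad = 5.154-6 = -0.846; w = 5.154 - 0.1·(-0.846) = 5.2386
step 3: grad = 5.2386-6 = -0.7614; w = 5.2386 - 0.1·(-0.7614) = 5.31474
step 4: grad = 5.31474-6 = -0.68526; w = 5.31474 - 0.1·(-0.68526) = 5.383266

5.383266


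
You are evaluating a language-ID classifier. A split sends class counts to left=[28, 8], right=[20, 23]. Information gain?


Parent = [48, 31], H_parent = 0.9663
H_left = 0.7642 (n=36), H_right = 0.9965 (n=43)
H_children = (36/79)·0.7642 + (43/79)·0.9965 = 0.8906
IG = 0.9663 - 0.8906 = 0.0757

0.0757


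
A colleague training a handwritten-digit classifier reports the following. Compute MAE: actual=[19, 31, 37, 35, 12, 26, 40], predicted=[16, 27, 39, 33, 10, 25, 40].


Absolute errors: |19-16|=3, |31-27|=4, |37-39|=2, |35-33|=2, |12-10|=2, |26-25|=1, |40-40|=0
Sum = 14
MAE = 14/7 = 2

2


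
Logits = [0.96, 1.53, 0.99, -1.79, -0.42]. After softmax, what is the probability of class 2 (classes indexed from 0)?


Exponentials: e^0.96=2.6117, e^1.53=4.6182, e^0.99=2.6912, e^-1.79=0.167, e^-0.42=0.657
Sum = 10.7451
Softmax = [0.2431, 0.4298, 0.2505, 0.0155, 0.0611]
p[2] = 2.6912/10.7451 = 0.2505

0.2505


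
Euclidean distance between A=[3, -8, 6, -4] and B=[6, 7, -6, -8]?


d = √((3-6)² + (-8-7)² + (6+ 6)² + (-4+ 8)²)
  = √(9 + 225 + 144 + 16)
  = √394 = 19.8494

19.8494


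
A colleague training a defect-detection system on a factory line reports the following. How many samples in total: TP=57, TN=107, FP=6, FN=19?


Total = TP + TN + FP + FN
= 57 + 107 + 6 + 19
= 189
(Predicted positive: 63, predicted negative: 126)

189


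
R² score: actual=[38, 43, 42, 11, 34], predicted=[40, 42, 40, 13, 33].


ȳ = 33.6
SS_res = Σ(y-ŷ)² = 14
SS_tot = Σ(y-ȳ)² = 689.2
R² = 1 - SS_res/SS_tot = 1 - 0.0203 = 0.9797

0.9797


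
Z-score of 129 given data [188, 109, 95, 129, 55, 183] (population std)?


μ = 126.5, σ = 47.2432
z = (129 - 126.5)/47.2432 = 0.0529

0.0529


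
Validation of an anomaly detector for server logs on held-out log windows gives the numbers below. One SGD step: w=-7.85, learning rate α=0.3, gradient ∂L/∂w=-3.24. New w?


w_new = w - α·∇
= -7.85 - 0.3·-3.24
= -7.85 + 0.972
= -6.878

-6.878


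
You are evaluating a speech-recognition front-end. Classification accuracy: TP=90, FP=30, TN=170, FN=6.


Accuracy = (TP+TN)/(TP+TN+FP+FN)
= (90+170)/(296)
= 260/296 = 87.84%

87.84%


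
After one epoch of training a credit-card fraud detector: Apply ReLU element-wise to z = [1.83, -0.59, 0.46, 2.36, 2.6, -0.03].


ReLU(1.83) = max(0, 1.83) = 1.83
ReLU(-0.59) = max(0, -0.59) = 0.0
ReLU(0.46) = max(0, 0.46) = 0.46
ReLU(2.36) = max(0, 2.36) = 2.36
ReLU(2.6) = max(0, 2.6) = 2.6
ReLU(-0.03) = max(0, -0.03) = 0.0
result = [1.83, 0.0, 0.46, 2.36, 2.6, 0.0]

[1.83, 0.0, 0.46, 2.36, 2.6, 0.0]


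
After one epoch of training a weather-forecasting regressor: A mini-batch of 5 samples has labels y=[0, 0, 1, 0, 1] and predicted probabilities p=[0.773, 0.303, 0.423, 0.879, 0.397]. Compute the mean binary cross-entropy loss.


L[0] = -ln(1-0.773) = -ln(0.227) = 1.4828
L[1] = -ln(1-0.303) = -ln(0.697) = 0.361
L[2] = -ln(0.423) = 0.8604
L[3] = -ln(1-0.879) = -ln(0.121) = 2.112
L[4] = -ln(0.397) = 0.9238
mean = (1.4828 + 0.361 + 0.8604 + 2.112 + 0.9238)/5 = 1.148

1.148


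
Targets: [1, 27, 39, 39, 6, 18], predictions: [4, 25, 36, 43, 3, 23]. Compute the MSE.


Squared errors: (1-4)²=9, (27-25)²=4, (39-36)²=9, (39-43)²=16, (6-3)²=9, (18-23)²=25
Sum = 72
MSE = 72/6 = 12

12


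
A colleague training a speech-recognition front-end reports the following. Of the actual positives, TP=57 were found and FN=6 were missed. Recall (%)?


Recall = TP/(TP+FN)
= 57/(57+6)
= 57/63 = 90.48%

90.48%


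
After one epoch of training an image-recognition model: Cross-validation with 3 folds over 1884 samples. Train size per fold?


Fold size = 1884/3 = 628
Training per fold = 1884 - 628 = 1256

1256


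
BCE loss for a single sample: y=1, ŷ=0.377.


BCE = -[y·ln(p) + (1-y)·ln(1-p)]
= -1·ln(0.377) - 0
= -ln(0.377) = 0.9755

0.9755


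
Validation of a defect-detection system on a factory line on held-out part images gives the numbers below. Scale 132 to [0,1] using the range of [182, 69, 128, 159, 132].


min=69, max=182
(132-69)/(182-69) = 63/113 = 0.5575

0.5575


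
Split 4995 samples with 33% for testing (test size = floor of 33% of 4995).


Test = ⌊4995·33/100⌋ = 1648
Train = 4995 - 1648 = 3347

Train: 3347, Test: 1648


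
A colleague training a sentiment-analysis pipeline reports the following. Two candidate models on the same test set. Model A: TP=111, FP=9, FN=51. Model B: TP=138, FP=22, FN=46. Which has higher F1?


Model A: P=111/120=0.925, R=111/162=0.6852, F1=2PR/(P+R)=2TP/(2TP+FP+FN)=222/282=0.7872
Model B: P=138/160=0.8625, R=138/184=0.75, F1=2PR/(P+R)=2TP/(2TP+FP+FN)=276/344=0.8023
0.7872 < 0.8023 → Model B

Model B


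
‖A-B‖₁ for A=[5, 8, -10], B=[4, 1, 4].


d = |5-4| + |8-1| + |-10-4|
  = 1 + 7 + 14
  = 22

22


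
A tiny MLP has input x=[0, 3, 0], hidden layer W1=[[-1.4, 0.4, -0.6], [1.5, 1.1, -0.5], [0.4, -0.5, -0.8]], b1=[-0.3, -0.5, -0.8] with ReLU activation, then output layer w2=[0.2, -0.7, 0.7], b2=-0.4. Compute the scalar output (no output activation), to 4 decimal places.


z1[0] = (-1.4)·(0) + (0.4)·(3) + (-0.6)·(0) - 0.3 = 0.9
z1[1] = (1.5)·(0) + (1.1)·(3) + (-0.5)·(0) - 0.5 = 2.8
z1[2] = (0.4)·(0) + (-0.5)·(3) + (-0.8)·(0) - 0.8 = -2.3
h = ReLU(z1) = [0.9, 2.8, 0.0]
output = (0.2)·(0.9) + (-0.7)·(2.8) + (0.7)·(0.0) - 0.4 = -2.18

-2.18


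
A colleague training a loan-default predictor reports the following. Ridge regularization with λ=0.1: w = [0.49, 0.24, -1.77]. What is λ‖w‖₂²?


‖w‖₂² = (0.49)² + (0.24)² + (-1.77)²
     = 0.2401 + 0.0576 + 3.1329
     = 3.4306
λ·‖w‖₂² = 0.1·3.4306 = 0.34306

0.34306


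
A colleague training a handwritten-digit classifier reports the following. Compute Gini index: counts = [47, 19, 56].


Probabilities: [47/122, 19/122, 56/122] ≈ [0.3852, 0.1557, 0.459]
Σpᵢ² = (2209 + 361 + 3136)/122² = 5706/14884
Gini = 1 - Σpᵢ² = 1 - 5706/14884 = 0.6166

0.6166


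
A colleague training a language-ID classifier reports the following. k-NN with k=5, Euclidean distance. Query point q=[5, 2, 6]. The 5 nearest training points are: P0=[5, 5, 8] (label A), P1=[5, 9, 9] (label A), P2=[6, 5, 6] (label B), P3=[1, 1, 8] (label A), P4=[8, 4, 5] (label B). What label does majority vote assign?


d(q,P0) = 3.6056  (label A)
d(q,P1) = 7.6158  (label A)
d(q,P2) = 3.1623  (label B)
d(q,P3) = 4.5826  (label A)
d(q,P4) = 3.7417  (label B)
Votes: A=3, B=2
Majority → A

A


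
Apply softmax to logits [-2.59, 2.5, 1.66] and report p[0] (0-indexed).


Exponentials: e^-2.59=0.075, e^2.5=12.1825, e^1.66=5.2593
Sum = 17.5168
Softmax = [0.0043, 0.6955, 0.3002]
p[0] = 0.075/17.5168 = 0.0043

0.0043


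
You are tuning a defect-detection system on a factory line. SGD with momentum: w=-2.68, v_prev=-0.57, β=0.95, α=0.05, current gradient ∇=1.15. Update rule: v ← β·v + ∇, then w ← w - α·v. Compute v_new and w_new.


v_new = 0.95·-0.57 + 1.15 = -0.5415 + 1.15 = 0.6085
w_new = -2.68 - 0.05·0.6085 = -2.68 - 0.030425 = -2.710425

v_new=0.6085, w_new=-2.710425


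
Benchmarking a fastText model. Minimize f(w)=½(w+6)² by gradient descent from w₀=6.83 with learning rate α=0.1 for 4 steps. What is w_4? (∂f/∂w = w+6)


step 1: grad = 6.83+6 = 12.83; w = 6.83 - 0.1·(12.83) = 5.547
step 2: grad = 5.547+6 = 11.547; w = 5.547 - 0.1·(11.547) = 4.3923
step 3: grad = 4.3923+6 = 10.3923; w = 4.3923 - 0.1·(10.3923) = 3.35307
step 4: grad = 3.35307+6 = 9.35307; w = 3.35307 - 0.1·(9.35307) = 2.417763

2.417763


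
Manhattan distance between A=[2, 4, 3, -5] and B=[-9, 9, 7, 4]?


d = |2+ 9| + |4-9| + |3-7| + |-5-4|
  = 11 + 5 + 4 + 9
  = 29

29


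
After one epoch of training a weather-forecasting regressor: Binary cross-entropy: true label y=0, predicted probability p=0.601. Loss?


BCE = -[y·ln(p) + (1-y)·ln(1-p)]
= -0 - 1·ln(1-0.601)
= -ln(0.399) = 0.9188

0.9188


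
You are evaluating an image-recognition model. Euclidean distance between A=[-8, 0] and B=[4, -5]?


d = √((-8-4)² + (0+ 5)²)
  = √(144 + 25)
  = √169 = 13.0

13.0


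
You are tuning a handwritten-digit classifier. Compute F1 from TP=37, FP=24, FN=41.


Precision = 37/61 = 0.6066
Recall = 37/78 = 0.4744
F1 = 2·P·R/(P+R) = 2·TP/(2·TP+FP+FN) = 74/(74+24+41) = 74/139 = 0.5324

0.5324


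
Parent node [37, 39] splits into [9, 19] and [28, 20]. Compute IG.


Parent = [37, 39], H_parent = 0.9995
H_left = 0.9059 (n=28), H_right = 0.9799 (n=48)
H_children = (28/76)·0.9059 + (48/76)·0.9799 = 0.9526
IG = 0.9995 - 0.9526 = 0.0469

0.0469


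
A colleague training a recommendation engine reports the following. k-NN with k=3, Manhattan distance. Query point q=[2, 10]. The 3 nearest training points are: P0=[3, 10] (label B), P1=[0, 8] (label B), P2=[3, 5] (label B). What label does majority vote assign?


d(q,P0) = 1  (label B)
d(q,P1) = 4  (label B)
d(q,P2) = 6  (label B)
Votes: A=0, B=3
Majority → B

B


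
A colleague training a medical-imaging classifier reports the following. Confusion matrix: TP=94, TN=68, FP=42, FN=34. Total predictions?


Total = TP + TN + FP + FN
= 94 + 68 + 42 + 34
= 238
(Predicted positive: 136, predicted negative: 102)

238


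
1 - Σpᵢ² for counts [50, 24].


Probabilities: [50/74, 24/74] ≈ [0.6757, 0.3243]
Σpᵢ² = (2500 + 576)/74² = 3076/5476
Gini = 1 - Σpᵢ² = 1 - 3076/5476 = 0.4383

0.4383


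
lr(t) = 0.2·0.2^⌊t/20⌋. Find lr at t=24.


n_drops = ⌊24/20⌋ = 1
lr = 0.2·0.2^1 = 0.2·0.2 = 0.04

0.04


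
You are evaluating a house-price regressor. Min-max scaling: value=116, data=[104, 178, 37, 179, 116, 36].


min=36, max=179
(116-36)/(179-36) = 80/143 = 0.5594

0.5594


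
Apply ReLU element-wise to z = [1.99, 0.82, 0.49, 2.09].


ReLU(1.99) = max(0, 1.99) = 1.99
ReLU(0.82) = max(0, 0.82) = 0.82
ReLU(0.49) = max(0, 0.49) = 0.49
ReLU(2.09) = max(0, 2.09) = 2.09
result = [1.99, 0.82, 0.49, 2.09]

[1.99, 0.82, 0.49, 2.09]


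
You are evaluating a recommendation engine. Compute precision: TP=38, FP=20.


Precision = TP/(TP+FP)
= 38/(38+20)
= 38/58 = 65.52%

65.52%


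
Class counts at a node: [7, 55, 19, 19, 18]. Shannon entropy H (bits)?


Probabilities: [7/118, 55/118, 19/118, 19/118, 18/118] ≈ [0.0593, 0.4661, 0.161, 0.161, 0.1525]
H = -((7/118)·log₂(7/118) + (55/118)·log₂(55/118) + (19/118)·log₂(19/118) + (19/118)·log₂(19/118) + (18/118)·log₂(18/118))
  = 2.0173 bits

2.0173 bits


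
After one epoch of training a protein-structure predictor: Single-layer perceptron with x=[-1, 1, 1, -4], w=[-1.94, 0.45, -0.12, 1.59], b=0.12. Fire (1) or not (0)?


z = (-1)·(-1.94) + (1)·(0.45) + (1)·(-0.12) + (-4)·(1.59) + 0.12
  = -3.97
step(z) = 0 (z<0)

0


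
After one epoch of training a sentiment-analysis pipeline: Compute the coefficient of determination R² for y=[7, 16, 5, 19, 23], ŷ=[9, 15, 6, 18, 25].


ȳ = 14
SS_res = Σ(y-ŷ)² = 11
SS_tot = Σ(y-ȳ)² = 240
R² = 1 - SS_res/SS_tot = 1 - 0.0458 = 0.9542

0.9542


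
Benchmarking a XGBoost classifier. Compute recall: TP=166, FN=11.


Recall = TP/(TP+FN)
= 166/(166+11)
= 166/177 = 93.79%

93.79%


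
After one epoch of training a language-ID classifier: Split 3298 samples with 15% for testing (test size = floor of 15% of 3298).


Test = ⌊3298·15/100⌋ = 494
Train = 3298 - 494 = 2804

Train: 2804, Test: 494


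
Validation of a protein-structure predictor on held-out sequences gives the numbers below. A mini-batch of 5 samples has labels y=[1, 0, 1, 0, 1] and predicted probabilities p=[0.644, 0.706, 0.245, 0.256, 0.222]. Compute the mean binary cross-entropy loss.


L[0] = -ln(0.644) = 0.4401
L[1] = -ln(1-0.706) = -ln(0.294) = 1.2242
L[2] = -ln(0.245) = 1.4065
L[3] = -ln(1-0.256) = -ln(0.744) = 0.2957
L[4] = -ln(0.222) = 1.5051
mean = (0.4401 + 1.2242 + 1.4065 + 0.2957 + 1.5051)/5 = 0.9743

0.9743


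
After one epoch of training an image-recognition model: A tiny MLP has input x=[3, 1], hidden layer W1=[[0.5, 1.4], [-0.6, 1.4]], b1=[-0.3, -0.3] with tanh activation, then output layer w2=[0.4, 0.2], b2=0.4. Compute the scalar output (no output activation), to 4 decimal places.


z1[0] = (0.5)·(3) + (1.4)·(1) - 0.3 = 2.6
z1[1] = (-0.6)·(3) + (1.4)·(1) - 0.3 = -0.7
h = tanh(z1) = [0.989, -0.6044]
output = (0.4)·(0.989) + (0.2)·(-0.6044) + 0.4 = 0.6747

0.6747


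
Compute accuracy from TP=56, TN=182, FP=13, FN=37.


Accuracy = (TP+TN)/(TP+TN+FP+FN)
= (56+182)/(288)
= 238/288 = 82.64%

82.64%


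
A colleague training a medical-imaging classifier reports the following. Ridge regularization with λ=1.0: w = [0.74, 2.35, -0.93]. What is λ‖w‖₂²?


‖w‖₂² = (0.74)² + (2.35)² + (-0.93)²
     = 0.5476 + 5.5225 + 0.8649
     = 6.935
λ·‖w‖₂² = 1.0·6.935 = 6.935

6.935


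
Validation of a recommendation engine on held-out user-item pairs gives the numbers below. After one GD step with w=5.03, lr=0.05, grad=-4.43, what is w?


w_new = w - α·∇
= 5.03 - 0.05·-4.43
= 5.03 + 0.2215
= 5.2515

5.2515


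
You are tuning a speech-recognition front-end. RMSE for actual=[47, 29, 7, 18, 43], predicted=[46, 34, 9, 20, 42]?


MSE = 35/5 = 7
RMSE = √(35/5) = 2.6458

2.6458


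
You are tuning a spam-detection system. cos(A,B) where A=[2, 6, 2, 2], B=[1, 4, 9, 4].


A·B = 2·1 + 6·4 + 2·9 + 2·4 = 52
‖A‖ = √48 = 6.9282, ‖B‖ = √114 = 10.6771
cos = 52/(√48·√114) = 52/√5472 = 0.703

0.703


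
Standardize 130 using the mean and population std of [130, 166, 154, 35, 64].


μ = 109.8, σ = 51.4058
z = (130 - 109.8)/51.4058 = 0.393

0.393


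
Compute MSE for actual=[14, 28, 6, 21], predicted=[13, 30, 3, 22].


Squared errors: (14-13)²=1, (28-30)²=4, (6-3)²=9, (21-22)²=1
Sum = 15
MSE = 15/4 = 15/4

15/4


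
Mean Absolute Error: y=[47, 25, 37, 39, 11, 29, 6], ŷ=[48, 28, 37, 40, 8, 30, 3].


Absolute errors: |47-48|=1, |25-28|=3, |37-37|=0, |39-40|=1, |11-8|=3, |29-30|=1, |6-3|=3
Sum = 12
MAE = 12/7 = 12/7

12/7


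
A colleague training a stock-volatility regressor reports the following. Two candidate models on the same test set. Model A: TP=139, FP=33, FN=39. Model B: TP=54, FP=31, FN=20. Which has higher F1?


Model A: P=139/172=0.8081, R=139/178=0.7809, F1=2PR/(P+R)=2TP/(2TP+FP+FN)=278/350=0.7943
Model B: P=54/85=0.6353, R=54/74=0.7297, F1=2PR/(P+R)=2TP/(2TP+FP+FN)=108/159=0.6792
0.7943 > 0.6792 → Model A

Model A


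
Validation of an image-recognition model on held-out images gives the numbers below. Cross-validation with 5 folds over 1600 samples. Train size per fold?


Fold size = 1600/5 = 320
Training per fold = 1600 - 320 = 1280

1280


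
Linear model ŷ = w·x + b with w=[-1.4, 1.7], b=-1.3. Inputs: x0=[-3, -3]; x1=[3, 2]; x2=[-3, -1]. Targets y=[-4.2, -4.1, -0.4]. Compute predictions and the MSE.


ŷ0 = (-1.4)·(-3) + (1.7)·(-3) - 1.3 = -2.2
ŷ1 = (-1.4)·(3) + (1.7)·(2) - 1.3 = -2.1
ŷ2 = (-1.4)·(-3) + (1.7)·(-1) - 1.3 = 1.2
errors² = [4.0, 4.0, 2.56]
MSE = 10.5600/3 = 3.52

3.52


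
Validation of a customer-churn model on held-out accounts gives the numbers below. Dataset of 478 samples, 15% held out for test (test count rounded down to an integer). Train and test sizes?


Test = ⌊478·15/100⌋ = 71
Train = 478 - 71 = 407

Train: 407, Test: 71


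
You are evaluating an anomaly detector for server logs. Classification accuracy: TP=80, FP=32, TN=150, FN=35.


Accuracy = (TP+TN)/(TP+TN+FP+FN)
= (80+150)/(297)
= 230/297 = 77.44%

77.44%


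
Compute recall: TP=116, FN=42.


Recall = TP/(TP+FN)
= 116/(116+42)
= 116/158 = 73.42%

73.42%


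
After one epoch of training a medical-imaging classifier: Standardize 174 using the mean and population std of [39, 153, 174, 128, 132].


μ = 125.2, σ = 46.1276
z = (174 - 125.2)/46.1276 = 1.0579

1.0579


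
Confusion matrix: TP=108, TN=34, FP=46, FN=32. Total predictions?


Total = TP + TN + FP + FN
= 108 + 34 + 46 + 32
= 220
(Predicted positive: 154, predicted negative: 66)

220


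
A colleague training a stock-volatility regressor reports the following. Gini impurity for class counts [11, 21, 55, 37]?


Probabilities: [11/124, 21/124, 55/124, 37/124] ≈ [0.0887, 0.1694, 0.4435, 0.2984]
Σpᵢ² = (121 + 441 + 3025 + 1369)/124² = 4956/15376
Gini = 1 - Σpᵢ² = 1 - 4956/15376 = 0.6777

0.6777


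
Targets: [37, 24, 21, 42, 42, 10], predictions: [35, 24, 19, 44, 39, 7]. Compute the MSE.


Squared errors: (37-35)²=4, (24-24)²=0, (21-19)²=4, (42-44)²=4, (42-39)²=9, (10-7)²=9
Sum = 30
MSE = 30/6 = 5

5


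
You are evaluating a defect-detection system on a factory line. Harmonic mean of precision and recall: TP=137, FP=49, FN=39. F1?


Precision = 137/186 = 0.7366
Recall = 137/176 = 0.7784
F1 = 2·P·R/(P+R) = 2·TP/(2·TP+FP+FN) = 274/(274+49+39) = 274/362 = 0.7569

0.7569


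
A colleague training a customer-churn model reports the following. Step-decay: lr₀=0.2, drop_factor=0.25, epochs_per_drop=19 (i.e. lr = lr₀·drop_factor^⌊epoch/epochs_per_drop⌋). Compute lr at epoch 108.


n_drops = ⌊108/19⌋ = 5
lr = 0.2·0.25^5 = 0.2·0.0009765625 = 0.0001953125

0.0001953125


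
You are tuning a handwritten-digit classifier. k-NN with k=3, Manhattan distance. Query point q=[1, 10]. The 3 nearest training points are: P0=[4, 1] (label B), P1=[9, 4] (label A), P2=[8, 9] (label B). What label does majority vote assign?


d(q,P0) = 12  (label B)
d(q,P1) = 14  (label A)
d(q,P2) = 8  (label B)
Votes: A=1, B=2
Majority → B

B


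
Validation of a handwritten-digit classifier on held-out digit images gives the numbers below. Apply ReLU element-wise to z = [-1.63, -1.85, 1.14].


ReLU(-1.63) = max(0, -1.63) = 0.0
ReLU(-1.85) = max(0, -1.85) = 0.0
ReLU(1.14) = max(0, 1.14) = 1.14
result = [0.0, 0.0, 1.14]

[0.0, 0.0, 1.14]


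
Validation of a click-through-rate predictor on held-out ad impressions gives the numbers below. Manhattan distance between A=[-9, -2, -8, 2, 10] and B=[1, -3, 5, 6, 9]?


d = |-9-1| + |-2+ 3| + |-8-5| + |2-6| + |10-9|
  = 10 + 1 + 13 + 4 + 1
  = 29

29


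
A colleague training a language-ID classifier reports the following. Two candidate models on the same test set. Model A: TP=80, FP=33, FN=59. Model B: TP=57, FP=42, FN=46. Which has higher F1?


Model A: P=80/113=0.708, R=80/139=0.5755, F1=2PR/(P+R)=2TP/(2TP+FP+FN)=160/252=0.6349
Model B: P=57/99=0.5758, R=57/103=0.5534, F1=2PR/(P+R)=2TP/(2TP+FP+FN)=114/202=0.5644
0.6349 > 0.5644 → Model A

Model A


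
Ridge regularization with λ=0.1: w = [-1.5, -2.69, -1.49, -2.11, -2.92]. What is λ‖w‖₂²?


‖w‖₂² = (-1.5)² + (-2.69)² + (-1.49)² + (-2.11)² + (-2.92)²
     = 2.25 + 7.2361 + 2.2201 + 4.4521 + 8.5264
     = 24.6847
λ·‖w‖₂² = 0.1·24.6847 = 2.46847

2.46847


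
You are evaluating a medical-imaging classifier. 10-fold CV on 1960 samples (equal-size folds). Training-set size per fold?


Fold size = 1960/10 = 196
Training per fold = 1960 - 196 = 1764

1764


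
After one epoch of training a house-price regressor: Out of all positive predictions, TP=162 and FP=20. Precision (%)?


Precision = TP/(TP+FP)
= 162/(162+20)
= 162/182 = 89.01%

89.01%


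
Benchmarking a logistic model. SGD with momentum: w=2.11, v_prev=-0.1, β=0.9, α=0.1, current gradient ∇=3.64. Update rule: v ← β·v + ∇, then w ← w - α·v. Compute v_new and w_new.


v_new = 0.9·-0.1 + 3.64 = -0.09 + 3.64 = 3.55
w_new = 2.11 - 0.1·3.55 = 2.11 - 0.355 = 1.755

v_new=3.55, w_new=1.755


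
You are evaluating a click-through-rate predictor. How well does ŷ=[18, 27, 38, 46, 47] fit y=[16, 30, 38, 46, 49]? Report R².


ȳ = 35.8
SS_res = Σ(y-ŷ)² = 17
SS_tot = Σ(y-ȳ)² = 708.8
R² = 1 - SS_res/SS_tot = 1 - 0.024 = 0.976

0.976


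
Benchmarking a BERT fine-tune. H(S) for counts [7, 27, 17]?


Probabilities: [7/51, 27/51, 17/51] ≈ [0.1373, 0.5294, 0.3333]
H = -((7/51)·log₂(7/51) + (27/51)·log₂(27/51) + (17/51)·log₂(17/51))
  = 1.4073 bits

1.4073 bits


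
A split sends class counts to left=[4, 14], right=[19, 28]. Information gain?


Parent = [23, 42], H_parent = 0.9375
H_left = 0.7642 (n=18), H_right = 0.9734 (n=47)
H_children = (18/65)·0.7642 + (47/65)·0.9734 = 0.9155
IG = 0.9375 - 0.9155 = 0.022

0.022


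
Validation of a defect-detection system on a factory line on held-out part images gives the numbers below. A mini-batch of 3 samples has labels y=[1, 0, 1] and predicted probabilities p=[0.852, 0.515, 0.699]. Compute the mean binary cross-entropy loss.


L[0] = -ln(0.852) = 0.1602
L[1] = -ln(1-0.515) = -ln(0.485) = 0.7236
L[2] = -ln(0.699) = 0.3581
mean = (0.1602 + 0.7236 + 0.3581)/3 = 0.414

0.414


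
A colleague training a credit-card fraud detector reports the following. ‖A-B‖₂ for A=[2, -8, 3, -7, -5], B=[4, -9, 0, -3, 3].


d = √((2-4)² + (-8+ 9)² + (3-0)² + (-7+ 3)² + (-5-3)²)
  = √(4 + 1 + 9 + 16 + 64)
  = √94 = 9.6954

9.6954


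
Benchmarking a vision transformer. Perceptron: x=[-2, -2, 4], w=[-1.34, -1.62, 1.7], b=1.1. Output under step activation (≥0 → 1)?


z = (-2)·(-1.34) + (-2)·(-1.62) + (4)·(1.7) + 1.1
  = 13.82
step(z) = 1 (z≥0)

1


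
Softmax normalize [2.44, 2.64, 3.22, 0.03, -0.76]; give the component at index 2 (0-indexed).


Exponentials: e^2.44=11.473, e^2.64=14.0132, e^3.22=25.0281, e^0.03=1.0305, e^-0.76=0.4677
Sum = 52.0125
Softmax = [0.2206, 0.2694, 0.4812, 0.0198, 0.009]
p[2] = 25.0281/52.0125 = 0.4812

0.4812


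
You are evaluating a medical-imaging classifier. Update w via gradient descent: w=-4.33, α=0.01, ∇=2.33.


w_new = w - α·∇
= -4.33 - 0.01·2.33
= -4.33 - 0.0233
= -4.3533

-4.3533


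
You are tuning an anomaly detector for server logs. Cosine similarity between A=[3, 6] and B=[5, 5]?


A·B = 3·5 + 6·5 = 45
‖A‖ = √45 = 6.7082, ‖B‖ = √50 = 7.0711
cos = 45/(√45·√50) = 45/√2250 = 0.9487

0.9487


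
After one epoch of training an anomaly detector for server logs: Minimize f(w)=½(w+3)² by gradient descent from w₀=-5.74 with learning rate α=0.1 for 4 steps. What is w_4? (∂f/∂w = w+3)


step 1: grad = -5.74+3 = -2.74; w = -5.74 - 0.1·(-2.74) = -5.466
step 2: grad = -5.466+3 = -2.466; w = -5.466 - 0.1·(-2.466) = -5.2194
step 3: grad = -5.2194+3 = -2.2194; w = -5.2194 - 0.1·(-2.2194) = -4.99746
step 4: grad = -4.99746+3 = -1.99746; w = -4.99746 - 0.1·(-1.99746) = -4.797714

-4.797714


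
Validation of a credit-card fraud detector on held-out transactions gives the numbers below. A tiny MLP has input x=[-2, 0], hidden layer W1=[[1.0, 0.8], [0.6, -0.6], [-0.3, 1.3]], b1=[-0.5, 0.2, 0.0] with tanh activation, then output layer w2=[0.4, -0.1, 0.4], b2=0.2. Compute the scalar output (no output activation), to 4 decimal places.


z1[0] = (1.0)·(-2) + (0.8)·(0) - 0.5 = -2.5
z1[1] = (0.6)·(-2) + (-0.6)·(0) + 0.2 = -1.0
z1[2] = (-0.3)·(-2) + (1.3)·(0) + 0.0 = 0.6
h = tanh(z1) = [-0.9866, -0.7616, 0.537]
output = (0.4)·(-0.9866) + (-0.1)·(-0.7616) + (0.4)·(0.537) + 0.2 = 0.0963

0.0963


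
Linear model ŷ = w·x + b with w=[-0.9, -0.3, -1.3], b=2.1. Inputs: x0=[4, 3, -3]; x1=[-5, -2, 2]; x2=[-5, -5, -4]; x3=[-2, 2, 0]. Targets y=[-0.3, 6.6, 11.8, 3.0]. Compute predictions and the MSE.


ŷ0 = (-0.9)·(4) + (-0.3)·(3) + (-1.3)·(-3) + 2.1 = 1.5
ŷ1 = (-0.9)·(-5) + (-0.3)·(-2) + (-1.3)·(2) + 2.1 = 4.6
ŷ2 = (-0.9)·(-5) + (-0.3)·(-5) + (-1.3)·(-4) + 2.1 = 13.3
ŷ3 = (-0.9)·(-2) + (-0.3)·(2) + (-1.3)·(0) + 2.1 = 3.3
errors² = [3.24, 4.0, 2.25, 0.09]
MSE = 9.5800/4 = 2.395

2.395


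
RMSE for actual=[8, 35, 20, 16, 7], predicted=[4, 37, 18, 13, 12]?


MSE = 58/5 = 11.6
RMSE = √(58/5) = 3.4059

3.4059


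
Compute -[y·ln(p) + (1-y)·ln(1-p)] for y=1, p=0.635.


BCE = -[y·ln(p) + (1-y)·ln(1-p)]
= -1·ln(0.635) - 0
= -ln(0.635) = 0.4541

0.4541


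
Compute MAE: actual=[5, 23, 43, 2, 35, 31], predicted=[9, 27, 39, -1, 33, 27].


Absolute errors: |5-9|=4, |23-27|=4, |43-39|=4, |2+ 1|=3, |35-33|=2, |31-27|=4
Sum = 21
MAE = 21/6 = 7/2

7/2


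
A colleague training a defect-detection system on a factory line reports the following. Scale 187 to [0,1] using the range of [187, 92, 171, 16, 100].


min=16, max=187
(187-16)/(187-16) = 171/171 = 1.0

1.0


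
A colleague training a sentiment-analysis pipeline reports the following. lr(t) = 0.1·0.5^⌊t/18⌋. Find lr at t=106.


n_drops = ⌊106/18⌋ = 5
lr = 0.1·0.5^5 = 0.1·0.03125 = 0.003125

0.003125


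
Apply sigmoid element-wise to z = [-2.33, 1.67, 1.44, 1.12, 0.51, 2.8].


σ(-2.33) = 1/(1+e^2.33) = 0.0887
σ(1.67) = 1/(1+e^-1.67) = 0.8416
σ(1.44) = 1/(1+e^-1.44) = 0.8085
σ(1.12) = 1/(1+e^-1.12) = 0.754
σ(0.51) = 1/(1+e^-0.51) = 0.6248
σ(2.8) = 1/(1+e^-2.8) = 0.9427
result = [0.0887, 0.8416, 0.8085, 0.754, 0.6248, 0.9427]

[0.0887, 0.8416, 0.8085, 0.754, 0.6248, 0.9427]


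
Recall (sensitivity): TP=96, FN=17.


Recall = TP/(TP+FN)
= 96/(96+17)
= 96/113 = 84.96%

84.96%


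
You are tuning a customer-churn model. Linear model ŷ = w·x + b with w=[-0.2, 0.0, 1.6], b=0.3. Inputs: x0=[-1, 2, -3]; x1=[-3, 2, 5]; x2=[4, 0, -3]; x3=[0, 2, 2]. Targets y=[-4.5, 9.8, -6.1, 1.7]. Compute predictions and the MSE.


ŷ0 = (-0.2)·(-1) + (0.0)·(2) + (1.6)·(-3) + 0.3 = -4.3
ŷ1 = (-0.2)·(-3) + (0.0)·(2) + (1.6)·(5) + 0.3 = 8.9
ŷ2 = (-0.2)·(4) + (0.0)·(0) + (1.6)·(-3) + 0.3 = -5.3
ŷ3 = (-0.2)·(0) + (0.0)·(2) + (1.6)·(2) + 0.3 = 3.5
errors² = [0.04, 0.81, 0.64, 3.24]
MSE = 4.7300/4 = 1.1825

1.1825


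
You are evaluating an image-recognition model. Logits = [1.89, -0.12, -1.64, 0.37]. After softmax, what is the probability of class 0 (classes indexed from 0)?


Exponentials: e^1.89=6.6194, e^-0.12=0.8869, e^-1.64=0.194, e^0.37=1.4477
Sum = 9.148
Softmax = [0.7236, 0.097, 0.0212, 0.1583]
p[0] = 6.6194/9.148 = 0.7236

0.7236


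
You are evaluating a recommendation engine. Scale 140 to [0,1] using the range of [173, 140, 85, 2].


min=2, max=173
(140-2)/(173-2) = 138/171 = 0.807

0.807


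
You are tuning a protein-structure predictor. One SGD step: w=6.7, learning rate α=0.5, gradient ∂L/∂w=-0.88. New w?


w_new = w - α·∇
= 6.7 - 0.5·-0.88
= 6.7 + 0.44
= 7.14

7.14


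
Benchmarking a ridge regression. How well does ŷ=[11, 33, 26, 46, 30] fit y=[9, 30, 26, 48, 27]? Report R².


ȳ = 28
SS_res = Σ(y-ŷ)² = 26
SS_tot = Σ(y-ȳ)² = 770
R² = 1 - SS_res/SS_tot = 1 - 0.0338 = 0.9662

0.9662


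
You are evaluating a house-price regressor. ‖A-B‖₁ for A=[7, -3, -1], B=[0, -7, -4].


d = |7-0| + |-3+ 7| + |-1+ 4|
  = 7 + 4 + 3
  = 14

14


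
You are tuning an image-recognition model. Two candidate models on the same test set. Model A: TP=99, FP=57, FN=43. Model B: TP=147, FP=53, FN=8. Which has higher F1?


Model A: P=99/156=0.6346, R=99/142=0.6972, F1=2PR/(P+R)=2TP/(2TP+FP+FN)=198/298=0.6644
Model B: P=147/200=0.735, R=147/155=0.9484, F1=2PR/(P+R)=2TP/(2TP+FP+FN)=294/355=0.8282
0.6644 < 0.8282 → Model B

Model B


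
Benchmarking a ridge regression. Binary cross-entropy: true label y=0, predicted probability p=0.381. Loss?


BCE = -[y·ln(p) + (1-y)·ln(1-p)]
= -0 - 1·ln(1-0.381)
= -ln(0.619) = 0.4797

0.4797


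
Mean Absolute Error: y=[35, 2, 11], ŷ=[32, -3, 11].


Absolute errors: |35-32|=3, |2+ 3|=5, |11-11|=0
Sum = 8
MAE = 8/3 = 8/3

8/3


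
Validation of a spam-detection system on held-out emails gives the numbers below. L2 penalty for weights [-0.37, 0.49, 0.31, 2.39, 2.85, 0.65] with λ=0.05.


‖w‖₂² = (-0.37)² + (0.49)² + (0.31)² + (2.39)² + (2.85)² + (0.65)²
     = 0.1369 + 0.2401 + 0.0961 + 5.7121 + 8.1225 + 0.4225
     = 14.7302
λ·‖w‖₂² = 0.05·14.7302 = 0.73651

0.73651


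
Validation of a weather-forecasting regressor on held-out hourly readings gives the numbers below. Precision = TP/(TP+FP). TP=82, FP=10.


Precision = TP/(TP+FP)
= 82/(82+10)
= 82/92 = 89.13%

89.13%


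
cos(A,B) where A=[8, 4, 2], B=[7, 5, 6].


A·B = 8·7 + 4·5 + 2·6 = 88
‖A‖ = √84 = 9.1652, ‖B‖ = √110 = 10.4881
cos = 88/(√84·√110) = 88/√9240 = 0.9155

0.9155


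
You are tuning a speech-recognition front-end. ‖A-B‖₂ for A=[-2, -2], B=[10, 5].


d = √((-2-10)² + (-2-5)²)
  = √(144 + 49)
  = √193 = 13.8924

13.8924


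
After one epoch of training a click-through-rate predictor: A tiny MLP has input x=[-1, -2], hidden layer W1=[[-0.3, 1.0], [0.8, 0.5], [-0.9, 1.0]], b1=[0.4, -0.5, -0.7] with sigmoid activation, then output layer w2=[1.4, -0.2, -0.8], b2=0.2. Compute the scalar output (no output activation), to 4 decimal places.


z1[0] = (-0.3)·(-1) + (1.0)·(-2) + 0.4 = -1.3
z1[1] = (0.8)·(-1) + (0.5)·(-2) - 0.5 = -2.3
z1[2] = (-0.9)·(-1) + (1.0)·(-2) - 0.7 = -1.8
h = sigmoid(z1) = [0.2142, 0.0911, 0.1419]
output = (1.4)·(0.2142) + (-0.2)·(0.0911) + (-0.8)·(0.1419) + 0.2 = 0.3681

0.3681


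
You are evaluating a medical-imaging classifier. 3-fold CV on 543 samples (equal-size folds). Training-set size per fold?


Fold size = 543/3 = 181
Training per fold = 543 - 181 = 362

362


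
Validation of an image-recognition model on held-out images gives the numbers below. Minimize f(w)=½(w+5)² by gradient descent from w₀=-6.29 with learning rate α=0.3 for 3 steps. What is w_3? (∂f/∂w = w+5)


step 1: grad = -6.29+5 = -1.29; w = -6.29 - 0.3·(-1.29) = -5.903
step 2: grad = -5.903+5 = -0.903; w = -5.903 - 0.3·(-0.903) = -5.6321
step 3: grad = -5.6321+5 = -0.6321; w = -5.6321 - 0.3·(-0.6321) = -5.44247

-5.44247


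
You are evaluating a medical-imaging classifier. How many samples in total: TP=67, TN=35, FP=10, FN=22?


Total = TP + TN + FP + FN
= 67 + 35 + 10 + 22
= 134
(Predicted positive: 77, predicted negative: 57)

134


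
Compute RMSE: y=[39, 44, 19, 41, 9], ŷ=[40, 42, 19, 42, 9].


MSE = 6/5 = 1.2
RMSE = √(6/5) = 1.0954

1.0954


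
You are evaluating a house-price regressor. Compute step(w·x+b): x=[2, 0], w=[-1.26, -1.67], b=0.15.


z = (2)·(-1.26) + (0)·(-1.67) + 0.15
  = -2.37
step(z) = 0 (z<0)

0


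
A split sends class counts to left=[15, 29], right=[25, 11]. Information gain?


Parent = [40, 40], H_parent = 1
H_left = 0.9257 (n=44), H_right = 0.888 (n=36)
H_children = (44/80)·0.9257 + (36/80)·0.888 = 0.9087
IG = 1 - 0.9087 = 0.0913

0.0913


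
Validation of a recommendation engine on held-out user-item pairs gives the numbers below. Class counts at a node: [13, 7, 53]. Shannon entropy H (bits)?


Probabilities: [13/73, 7/73, 53/73] ≈ [0.1781, 0.0959, 0.726]
H = -((13/73)·log₂(13/73) + (7/73)·log₂(7/73) + (53/73)·log₂(53/73))
  = 1.103 bits

1.103 bits


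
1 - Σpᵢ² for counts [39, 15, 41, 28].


Probabilities: [39/123, 15/123, 41/123, 28/123] ≈ [0.3171, 0.122, 0.3333, 0.2276]
Σpᵢ² = (1521 + 225 + 1681 + 784)/123² = 4211/15129
Gini = 1 - Σpᵢ² = 1 - 4211/15129 = 0.7217

0.7217


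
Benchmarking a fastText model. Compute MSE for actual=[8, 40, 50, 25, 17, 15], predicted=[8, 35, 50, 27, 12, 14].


Squared errors: (8-8)²=0, (40-35)²=25, (50-50)²=0, (25-27)²=4, (17-12)²=25, (15-14)²=1
Sum = 55
MSE = 55/6 = 55/6

55/6


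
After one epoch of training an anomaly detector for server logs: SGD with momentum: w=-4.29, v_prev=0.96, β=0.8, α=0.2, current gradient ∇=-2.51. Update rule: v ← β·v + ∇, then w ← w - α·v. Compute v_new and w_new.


v_new = 0.8·0.96 - 2.51 = 0.768 - 2.51 = -1.742
w_new = -4.29 - 0.2·-1.742 = -4.29 + 0.3484 = -3.9416

v_new=-1.742, w_new=-3.9416


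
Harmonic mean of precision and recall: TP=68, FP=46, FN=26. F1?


Precision = 68/114 = 0.5965
Recall = 68/94 = 0.7234
F1 = 2·P·R/(P+R) = 2·TP/(2·TP+FP+FN) = 136/(136+46+26) = 136/208 = 0.6538

0.6538


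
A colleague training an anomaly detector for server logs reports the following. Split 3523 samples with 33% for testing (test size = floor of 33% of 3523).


Test = ⌊3523·33/100⌋ = 1162
Train = 3523 - 1162 = 2361

Train: 2361, Test: 1162


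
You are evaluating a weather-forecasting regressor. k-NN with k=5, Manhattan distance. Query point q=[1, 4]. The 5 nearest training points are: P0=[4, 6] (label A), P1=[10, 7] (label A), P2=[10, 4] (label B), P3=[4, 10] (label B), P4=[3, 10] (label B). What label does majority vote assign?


d(q,P0) = 5  (label A)
d(q,P1) = 12  (label A)
d(q,P2) = 9  (label B)
d(q,P3) = 9  (label B)
d(q,P4) = 8  (label B)
Votes: A=2, B=3
Majority → B

B


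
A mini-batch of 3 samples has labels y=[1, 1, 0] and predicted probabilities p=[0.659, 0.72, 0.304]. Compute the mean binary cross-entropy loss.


L[0] = -ln(0.659) = 0.417
L[1] = -ln(0.72) = 0.3285
L[2] = -ln(1-0.304) = -ln(0.696) = 0.3624
mean = (0.417 + 0.3285 + 0.3624)/3 = 0.3693

0.3693


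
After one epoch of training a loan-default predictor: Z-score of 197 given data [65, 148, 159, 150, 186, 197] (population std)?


μ = 150.8333, σ = 42.4477
z = (197 - 150.8333)/42.4477 = 1.0876

1.0876


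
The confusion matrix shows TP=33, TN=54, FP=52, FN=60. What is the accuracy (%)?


Accuracy = (TP+TN)/(TP+TN+FP+FN)
= (33+54)/(199)
= 87/199 = 43.72%

43.72%


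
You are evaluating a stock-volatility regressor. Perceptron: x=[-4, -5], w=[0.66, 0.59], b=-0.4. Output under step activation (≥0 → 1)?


z = (-4)·(0.66) + (-5)·(0.59) - 0.4
  = -5.99
step(z) = 0 (z<0)

0


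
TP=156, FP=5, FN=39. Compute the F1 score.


Precision = 156/161 = 0.9689
Recall = 156/195 = 0.8
F1 = 2·P·R/(P+R) = 2·TP/(2·TP+FP+FN) = 312/(312+5+39) = 312/356 = 0.8764

0.8764


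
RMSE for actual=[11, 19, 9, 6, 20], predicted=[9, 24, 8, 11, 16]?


MSE = 71/5 = 14.2
RMSE = √(71/5) = 3.7683

3.7683


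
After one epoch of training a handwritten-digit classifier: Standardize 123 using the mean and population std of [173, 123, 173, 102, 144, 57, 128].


μ = 128.5714, σ = 37.8827
z = (123 - 128.5714)/37.8827 = -0.1471

-0.1471


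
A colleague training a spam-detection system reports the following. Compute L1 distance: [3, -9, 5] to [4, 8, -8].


d = |3-4| + |-9-8| + |5+ 8|
  = 1 + 17 + 13
  = 31

31
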